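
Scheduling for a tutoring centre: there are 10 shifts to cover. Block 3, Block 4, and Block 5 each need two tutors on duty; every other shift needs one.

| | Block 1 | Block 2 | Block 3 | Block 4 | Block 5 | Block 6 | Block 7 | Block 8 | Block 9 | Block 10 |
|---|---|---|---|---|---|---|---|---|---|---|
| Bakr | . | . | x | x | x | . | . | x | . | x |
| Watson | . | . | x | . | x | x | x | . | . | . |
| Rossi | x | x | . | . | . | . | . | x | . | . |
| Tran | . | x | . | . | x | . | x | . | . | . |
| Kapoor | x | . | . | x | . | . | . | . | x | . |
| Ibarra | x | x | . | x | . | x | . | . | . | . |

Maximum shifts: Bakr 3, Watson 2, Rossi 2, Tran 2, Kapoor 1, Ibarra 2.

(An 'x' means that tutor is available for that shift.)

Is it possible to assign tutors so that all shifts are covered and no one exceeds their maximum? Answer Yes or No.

No

Total capacity is 3+2+2+2+1+2 = 12 but 13 worker-slots are needed — infeasible.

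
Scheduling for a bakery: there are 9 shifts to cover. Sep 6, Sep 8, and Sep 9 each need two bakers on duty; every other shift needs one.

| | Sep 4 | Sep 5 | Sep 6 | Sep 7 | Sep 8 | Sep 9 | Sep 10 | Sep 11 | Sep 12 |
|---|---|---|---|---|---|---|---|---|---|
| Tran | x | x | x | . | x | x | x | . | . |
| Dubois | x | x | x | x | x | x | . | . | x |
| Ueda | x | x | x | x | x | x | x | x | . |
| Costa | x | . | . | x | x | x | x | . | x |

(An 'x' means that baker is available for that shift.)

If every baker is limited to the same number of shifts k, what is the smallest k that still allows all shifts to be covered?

With 4 bakers and 12 worker-slots to fill, someone must work at least ⌈12/4⌉ = 3 shifts, so k ≥ 3.
k = 3 works: Sep 4→Costa, Sep 5→Tran, Sep 6→Tran+Dubois, Sep 7→Dubois, Sep 8→Ueda+Costa, Sep 9→Ueda+Costa, Sep 10→Tran, Sep 11→Ueda, Sep 12→Dubois.
Loads: Tran 3, Dubois 3, Ueda 3, Costa 3 — all ≤ 3.

3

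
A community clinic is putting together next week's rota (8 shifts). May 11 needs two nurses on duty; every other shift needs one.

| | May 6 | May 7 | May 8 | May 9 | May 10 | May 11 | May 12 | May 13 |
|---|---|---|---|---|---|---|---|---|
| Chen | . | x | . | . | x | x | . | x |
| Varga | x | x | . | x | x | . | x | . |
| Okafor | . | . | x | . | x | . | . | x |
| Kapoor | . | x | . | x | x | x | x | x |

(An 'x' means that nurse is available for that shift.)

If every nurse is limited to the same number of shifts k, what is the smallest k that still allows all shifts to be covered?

With 4 nurses and 9 worker-slots to fill, someone must work at least ⌈9/4⌉ = 3 shifts, so k ≥ 3.
k = 3 works: May 6→Varga, May 7→Chen, May 8→Okafor, May 9→Varga, May 10→Okafor, May 11→Chen+Kapoor, May 12→Varga, May 13→Chen.
Loads: Chen 3, Varga 3, Okafor 2, Kapoor 1 — all ≤ 3.

3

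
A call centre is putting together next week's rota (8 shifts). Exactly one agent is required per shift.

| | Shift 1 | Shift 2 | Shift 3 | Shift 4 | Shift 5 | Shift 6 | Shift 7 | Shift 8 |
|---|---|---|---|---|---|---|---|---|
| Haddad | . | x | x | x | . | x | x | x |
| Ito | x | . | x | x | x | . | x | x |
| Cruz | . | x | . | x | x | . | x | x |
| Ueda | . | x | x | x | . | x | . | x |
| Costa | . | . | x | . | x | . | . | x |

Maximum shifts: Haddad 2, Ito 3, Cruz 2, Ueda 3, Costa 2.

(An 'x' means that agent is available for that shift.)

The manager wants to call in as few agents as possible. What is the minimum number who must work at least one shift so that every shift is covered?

8 slots to fill and no one can take more than 3, so at least ⌈8/3⌉ = 3 agents are needed.
Haddad, Ito, and Ueda alone can cover everything: Shift 1→Ito, Shift 2→Haddad, Shift 3→Ueda, Shift 4→Ueda, Shift 5→Ito, Shift 6→Haddad, Shift 7→Ito, Shift 8→Ueda.

3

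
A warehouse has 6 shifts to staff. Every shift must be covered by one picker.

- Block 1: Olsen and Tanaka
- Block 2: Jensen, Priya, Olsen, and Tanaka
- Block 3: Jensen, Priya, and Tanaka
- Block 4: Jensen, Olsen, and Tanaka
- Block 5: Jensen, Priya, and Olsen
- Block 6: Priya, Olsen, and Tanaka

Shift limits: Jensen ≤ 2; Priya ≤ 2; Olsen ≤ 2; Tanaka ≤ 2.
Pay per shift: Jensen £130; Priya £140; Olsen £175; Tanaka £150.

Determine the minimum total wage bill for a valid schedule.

£840

Picking the cheapest available picker for each shift independently would cost £810, but that ignores the shift limits.
An optimal schedule: Block 1→Tanaka, Block 2→Tanaka, Block 3→Jensen, Block 4→Jensen, Block 5→Priya, Block 6→Priya.
Total: 150 + 150 + 130 + 130 + 140 + 140 = £840.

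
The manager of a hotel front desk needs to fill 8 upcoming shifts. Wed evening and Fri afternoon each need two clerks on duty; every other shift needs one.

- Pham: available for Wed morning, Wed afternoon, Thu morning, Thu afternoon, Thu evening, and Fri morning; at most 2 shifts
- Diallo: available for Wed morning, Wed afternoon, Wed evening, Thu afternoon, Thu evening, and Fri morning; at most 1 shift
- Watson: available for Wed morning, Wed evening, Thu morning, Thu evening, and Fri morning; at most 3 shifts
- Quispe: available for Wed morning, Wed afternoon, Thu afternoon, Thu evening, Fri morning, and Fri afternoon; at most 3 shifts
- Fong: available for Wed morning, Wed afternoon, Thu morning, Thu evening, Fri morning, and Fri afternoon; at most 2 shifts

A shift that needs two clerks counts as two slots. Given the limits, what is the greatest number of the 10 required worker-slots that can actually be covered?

10

Total capacity across all clerks is 2+1+3+3+2 = 11, and 10 slots are needed, so at most 10 can be filled.
An assignment achieving 10: Wed morning→Watson, Wed afternoon→Quispe, Wed evening→Diallo+Watson, Thu morning→Pham, Thu afternoon→Pham, Thu evening→Watson, Fri morning→Quispe, Fri afternoon→Quispe+Fong.
Loads: Pham 2/2, Diallo 1/1, Watson 3/3, Quispe 3/3, Fong 1/2.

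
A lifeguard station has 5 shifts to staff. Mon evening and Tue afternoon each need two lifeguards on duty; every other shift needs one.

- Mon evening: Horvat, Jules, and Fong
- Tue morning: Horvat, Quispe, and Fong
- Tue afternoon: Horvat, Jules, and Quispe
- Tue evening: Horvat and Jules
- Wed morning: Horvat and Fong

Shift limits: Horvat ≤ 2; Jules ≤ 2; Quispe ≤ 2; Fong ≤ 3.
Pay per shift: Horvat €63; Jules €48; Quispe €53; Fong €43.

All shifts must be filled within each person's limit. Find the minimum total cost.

€341

Picking the cheapest available lifeguard for each shift independently would cost €326, but that ignores the shift limits.
An optimal schedule: Mon evening→Fong+Jules, Tue morning→Fong, Tue afternoon→Quispe+Horvat, Tue evening→Jules, Wed morning→Fong.
Total: 43 + 48 + 43 + 53 + 63 + 48 + 43 = €341.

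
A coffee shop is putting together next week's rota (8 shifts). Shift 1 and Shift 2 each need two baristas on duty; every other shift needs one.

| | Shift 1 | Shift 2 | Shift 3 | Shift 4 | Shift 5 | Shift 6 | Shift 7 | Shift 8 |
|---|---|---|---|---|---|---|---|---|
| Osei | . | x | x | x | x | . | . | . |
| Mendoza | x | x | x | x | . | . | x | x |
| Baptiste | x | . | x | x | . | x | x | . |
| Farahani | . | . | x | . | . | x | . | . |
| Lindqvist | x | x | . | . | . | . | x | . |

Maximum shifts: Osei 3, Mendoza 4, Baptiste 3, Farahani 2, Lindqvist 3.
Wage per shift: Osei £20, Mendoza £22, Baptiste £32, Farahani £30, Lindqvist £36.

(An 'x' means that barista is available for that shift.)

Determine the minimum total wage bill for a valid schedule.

Shift 5 can only be covered by Osei, so that assignment is forced.
Shift 8 can only be covered by Mendoza, so that assignment is forced.
Picking the cheapest available barista for each shift independently would cost £230, but that ignores the shift limits.
An optimal schedule: Shift 1→Mendoza+Baptiste, Shift 2→Osei+Mendoza, Shift 3→Farahani, Shift 4→Osei, Shift 5→Osei, Shift 6→Farahani, Shift 7→Mendoza, Shift 8→Mendoza.
Total: 22 + 32 + 20 + 22 + 30 + 20 + 20 + 30 + 22 + 22 = £240.

£240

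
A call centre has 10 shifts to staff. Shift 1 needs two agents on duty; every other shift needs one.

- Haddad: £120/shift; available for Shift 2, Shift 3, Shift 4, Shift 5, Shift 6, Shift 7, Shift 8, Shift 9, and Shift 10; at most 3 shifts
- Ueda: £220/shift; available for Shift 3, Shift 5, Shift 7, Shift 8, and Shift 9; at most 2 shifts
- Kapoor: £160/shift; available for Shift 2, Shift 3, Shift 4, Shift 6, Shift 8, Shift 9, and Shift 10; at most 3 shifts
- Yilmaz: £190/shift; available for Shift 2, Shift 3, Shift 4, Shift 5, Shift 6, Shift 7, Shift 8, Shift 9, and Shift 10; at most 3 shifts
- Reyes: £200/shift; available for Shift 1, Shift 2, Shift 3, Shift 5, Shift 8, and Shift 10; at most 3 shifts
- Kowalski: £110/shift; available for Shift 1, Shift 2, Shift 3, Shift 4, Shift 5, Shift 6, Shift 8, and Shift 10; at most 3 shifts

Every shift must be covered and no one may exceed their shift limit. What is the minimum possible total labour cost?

£1560

Shift 1 can only be covered by Reyes and Kowalski, so that assignment is forced.
Picking the cheapest available agent for each shift independently would cost £1320, but that ignores the shift limits.
An optimal schedule: Shift 1→Kowalski+Reyes, Shift 2→Haddad, Shift 3→Kapoor, Shift 4→Kowalski, Shift 5→Yilmaz, Shift 6→Kowalski, Shift 7→Haddad, Shift 8→Kapoor, Shift 9→Haddad, Shift 10→Kapoor.
Total: 110 + 200 + 120 + 160 + 110 + 190 + 110 + 120 + 160 + 120 + 160 = £1560.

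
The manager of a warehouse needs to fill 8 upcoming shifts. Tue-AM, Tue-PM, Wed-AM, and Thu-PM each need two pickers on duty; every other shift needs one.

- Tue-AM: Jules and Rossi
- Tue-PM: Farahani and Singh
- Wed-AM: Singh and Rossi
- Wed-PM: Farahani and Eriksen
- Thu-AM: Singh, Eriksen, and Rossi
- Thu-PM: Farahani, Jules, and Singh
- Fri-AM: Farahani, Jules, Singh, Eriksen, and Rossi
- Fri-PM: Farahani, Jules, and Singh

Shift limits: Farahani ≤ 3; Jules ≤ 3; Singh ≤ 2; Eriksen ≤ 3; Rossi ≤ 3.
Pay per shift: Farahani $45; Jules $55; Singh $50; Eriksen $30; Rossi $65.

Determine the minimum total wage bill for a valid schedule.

Tue-AM can only be covered by Jules and Rossi, so that assignment is forced.
Tue-PM can only be covered by Farahani and Singh, so that assignment is forced.
Wed-AM can only be covered by Singh and Rossi, so that assignment is forced.
Picking the cheapest available picker for each shift independently would cost $560, but that ignores the shift limits.
An optimal schedule: Tue-AM→Jules+Rossi, Tue-PM→Farahani+Singh, Wed-AM→Singh+Rossi, Wed-PM→Eriksen, Thu-AM→Eriksen, Thu-PM→Farahani+Jules, Fri-AM→Eriksen, Fri-PM→Farahani.
Total: 55 + 65 + 45 + 50 + 50 + 65 + 30 + 30 + 45 + 55 + 30 + 45 = $565.

$565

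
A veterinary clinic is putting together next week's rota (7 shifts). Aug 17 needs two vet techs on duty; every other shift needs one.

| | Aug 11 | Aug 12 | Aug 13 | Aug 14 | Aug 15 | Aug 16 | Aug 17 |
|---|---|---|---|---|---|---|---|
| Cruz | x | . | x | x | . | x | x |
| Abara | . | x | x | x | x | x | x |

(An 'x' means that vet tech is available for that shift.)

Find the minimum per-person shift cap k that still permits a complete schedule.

4

With 2 vet techs and 8 worker-slots to fill, someone must work at least ⌈8/2⌉ = 4 shifts, so k ≥ 4.
k = 4 works: Aug 11→Cruz, Aug 12→Abara, Aug 13→Cruz, Aug 14→Cruz, Aug 15→Abara, Aug 16→Abara, Aug 17→Cruz+Abara.
Loads: Cruz 4, Abara 4 — all ≤ 4.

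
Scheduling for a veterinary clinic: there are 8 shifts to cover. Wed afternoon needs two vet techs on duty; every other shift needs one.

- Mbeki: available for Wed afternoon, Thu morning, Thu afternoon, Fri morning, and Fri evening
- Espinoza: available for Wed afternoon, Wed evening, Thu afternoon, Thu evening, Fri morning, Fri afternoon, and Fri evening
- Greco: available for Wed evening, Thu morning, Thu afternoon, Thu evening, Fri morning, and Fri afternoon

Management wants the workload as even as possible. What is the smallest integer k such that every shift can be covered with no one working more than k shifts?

With 3 vet techs and 9 worker-slots to fill, someone must work at least ⌈9/3⌉ = 3 shifts, so k ≥ 3.
k = 3 works: Wed afternoon→Mbeki+Espinoza, Wed evening→Espinoza, Thu morning→Mbeki, Thu afternoon→Greco, Thu evening→Espinoza, Fri morning→Greco, Fri afternoon→Greco, Fri evening→Mbeki.
Loads: Mbeki 3, Espinoza 3, Greco 3 — all ≤ 3.

3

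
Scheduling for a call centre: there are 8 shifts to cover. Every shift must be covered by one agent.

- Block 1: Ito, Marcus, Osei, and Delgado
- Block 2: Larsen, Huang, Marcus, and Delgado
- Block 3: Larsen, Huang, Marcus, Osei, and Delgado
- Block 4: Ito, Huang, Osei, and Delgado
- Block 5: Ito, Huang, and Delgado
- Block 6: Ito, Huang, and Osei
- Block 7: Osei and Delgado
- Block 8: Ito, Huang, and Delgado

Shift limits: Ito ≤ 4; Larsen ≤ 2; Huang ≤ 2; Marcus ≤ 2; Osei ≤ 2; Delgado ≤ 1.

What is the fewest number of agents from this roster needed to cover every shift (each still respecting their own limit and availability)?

8 slots to fill and no one can take more than 4, so at least ⌈8/4⌉ = 2 agents are needed.
Any 2 agents together have capacity at most 4+2 = 6 < 8 slots, so 2 can never suffice.
Ito, Larsen, and Osei alone can cover everything: Block 1→Ito, Block 2→Larsen, Block 3→Larsen, Block 4→Ito, Block 5→Ito, Block 6→Osei, Block 7→Osei, Block 8→Ito.

3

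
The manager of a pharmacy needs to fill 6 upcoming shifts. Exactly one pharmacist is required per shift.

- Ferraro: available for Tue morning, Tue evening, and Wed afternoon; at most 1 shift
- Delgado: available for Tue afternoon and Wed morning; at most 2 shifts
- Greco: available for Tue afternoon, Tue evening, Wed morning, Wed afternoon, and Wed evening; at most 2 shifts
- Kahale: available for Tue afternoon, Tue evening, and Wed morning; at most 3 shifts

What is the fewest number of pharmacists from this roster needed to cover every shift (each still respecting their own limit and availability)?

6 slots to fill and no one can take more than 3, so at least ⌈6/3⌉ = 2 pharmacists are needed.
Any 2 pharmacists together have capacity at most 3+2 = 5 < 6 slots, so 2 can never suffice.
Ferraro, Greco, and Kahale alone can cover everything: Tue morning→Ferraro, Tue afternoon→Kahale, Tue evening→Kahale, Wed morning→Kahale, Wed afternoon→Greco, Wed evening→Greco.

3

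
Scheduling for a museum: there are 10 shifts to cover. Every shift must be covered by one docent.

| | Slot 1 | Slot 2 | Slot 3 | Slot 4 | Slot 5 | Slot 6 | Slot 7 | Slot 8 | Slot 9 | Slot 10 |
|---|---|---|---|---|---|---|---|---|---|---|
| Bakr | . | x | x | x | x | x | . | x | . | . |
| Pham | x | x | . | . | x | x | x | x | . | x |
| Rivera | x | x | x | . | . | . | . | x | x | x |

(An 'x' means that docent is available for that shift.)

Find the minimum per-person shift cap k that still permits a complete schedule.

4

With 3 docents and 10 worker-slots to fill, someone must work at least ⌈10/3⌉ = 4 shifts, so k ≥ 4.
k = 4 works: Slot 1→Pham, Slot 2→Pham, Slot 3→Bakr, Slot 4→Bakr, Slot 5→Bakr, Slot 6→Bakr, Slot 7→Pham, Slot 8→Rivera, Slot 9→Rivera, Slot 10→Pham.
Loads: Bakr 4, Pham 4, Rivera 2 — all ≤ 4.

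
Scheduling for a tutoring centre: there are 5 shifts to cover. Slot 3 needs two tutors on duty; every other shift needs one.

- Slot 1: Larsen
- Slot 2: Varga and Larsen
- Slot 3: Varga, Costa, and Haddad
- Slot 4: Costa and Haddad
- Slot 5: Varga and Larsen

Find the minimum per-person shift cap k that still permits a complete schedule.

With 4 tutors and 6 worker-slots to fill, someone must work at least ⌈6/4⌉ = 2 shifts, so k ≥ 2.
k = 2 works: Slot 1→Larsen, Slot 2→Varga, Slot 3→Costa+Haddad, Slot 4→Costa, Slot 5→Varga.
Loads: Varga 2, Costa 2, Haddad 1, Larsen 1 — all ≤ 2.

2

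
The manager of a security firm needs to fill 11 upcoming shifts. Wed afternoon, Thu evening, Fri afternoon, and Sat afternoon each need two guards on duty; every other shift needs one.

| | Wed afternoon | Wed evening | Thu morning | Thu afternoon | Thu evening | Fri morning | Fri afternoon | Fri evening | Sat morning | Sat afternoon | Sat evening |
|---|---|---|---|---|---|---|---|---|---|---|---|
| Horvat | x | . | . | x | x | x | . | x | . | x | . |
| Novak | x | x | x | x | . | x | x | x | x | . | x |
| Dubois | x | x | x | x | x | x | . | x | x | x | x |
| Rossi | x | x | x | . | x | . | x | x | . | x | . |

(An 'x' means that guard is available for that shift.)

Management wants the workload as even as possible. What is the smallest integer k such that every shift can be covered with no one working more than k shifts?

With 4 guards and 15 worker-slots to fill, someone must work at least ⌈15/4⌉ = 4 shifts, so k ≥ 4.
k = 4 works: Wed afternoon→Dubois+Rossi, Wed evening→Novak, Thu morning→Dubois, Thu afternoon→Horvat, Thu evening→Horvat+Dubois, Fri morning→Horvat, Fri afternoon→Novak+Rossi, Fri evening→Rossi, Sat morning→Novak, Sat afternoon→Horvat+Dubois, Sat evening→Novak.
Loads: Horvat 4, Novak 4, Dubois 4, Rossi 3 — all ≤ 4.

4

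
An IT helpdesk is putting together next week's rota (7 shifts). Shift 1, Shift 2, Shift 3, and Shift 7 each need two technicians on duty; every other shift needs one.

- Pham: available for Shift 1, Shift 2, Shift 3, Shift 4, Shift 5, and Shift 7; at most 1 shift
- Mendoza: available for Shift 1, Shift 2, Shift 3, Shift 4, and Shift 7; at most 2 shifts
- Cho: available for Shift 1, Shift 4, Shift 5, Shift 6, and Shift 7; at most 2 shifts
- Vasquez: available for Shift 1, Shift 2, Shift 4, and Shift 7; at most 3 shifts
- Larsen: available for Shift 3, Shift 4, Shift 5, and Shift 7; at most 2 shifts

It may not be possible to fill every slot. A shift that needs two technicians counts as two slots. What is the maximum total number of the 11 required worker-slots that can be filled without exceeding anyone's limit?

10

Total capacity across all technicians is 1+2+2+3+2 = 10, and 11 slots are needed, so at most 10 can be filled.
An assignment achieving 10: Shift 1→Vasquez, Shift 2→Pham+Mendoza, Shift 3→Mendoza+Larsen, Shift 4→Vasquez, Shift 5→Cho, Shift 6→Cho, Shift 7→Vasquez+Larsen.
Loads: Pham 1/1, Mendoza 2/2, Cho 2/2, Vasquez 3/3, Larsen 2/2.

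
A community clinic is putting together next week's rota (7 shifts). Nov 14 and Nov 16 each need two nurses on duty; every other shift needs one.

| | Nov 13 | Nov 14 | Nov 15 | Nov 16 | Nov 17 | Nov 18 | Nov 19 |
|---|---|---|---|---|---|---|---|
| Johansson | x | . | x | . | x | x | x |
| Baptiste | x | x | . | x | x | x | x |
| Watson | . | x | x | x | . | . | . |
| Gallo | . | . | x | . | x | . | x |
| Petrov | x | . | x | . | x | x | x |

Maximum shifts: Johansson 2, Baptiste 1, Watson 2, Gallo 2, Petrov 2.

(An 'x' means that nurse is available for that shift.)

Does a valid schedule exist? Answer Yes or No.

Total capacity is 9 and 9 slots are needed, so capacity alone doesn't rule it out.
Shifts {Nov 14, Nov 16} need 4 worker-slots in total, but the nurses available for any of those shifts (Baptiste and Watson) can supply at most 3 among them. So no valid schedule exists.

No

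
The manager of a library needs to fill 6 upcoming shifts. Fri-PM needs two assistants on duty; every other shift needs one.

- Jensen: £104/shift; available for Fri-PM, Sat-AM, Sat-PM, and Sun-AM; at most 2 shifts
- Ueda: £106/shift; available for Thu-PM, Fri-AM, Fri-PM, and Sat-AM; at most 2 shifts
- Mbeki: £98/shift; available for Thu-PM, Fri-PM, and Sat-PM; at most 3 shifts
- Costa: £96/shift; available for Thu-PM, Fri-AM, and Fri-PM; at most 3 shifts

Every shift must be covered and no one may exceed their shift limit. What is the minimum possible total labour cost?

Sun-AM can only be covered by Jensen, so that assignment is forced.
Picking the cheapest available assistant for each shift independently would cost £692, and that bound is achievable.
An optimal schedule: Thu-PM→Costa, Fri-AM→Costa, Fri-PM→Costa+Mbeki, Sat-AM→Jensen, Sat-PM→Mbeki, Sun-AM→Jensen.
Total: 96 + 96 + 96 + 98 + 104 + 98 + 104 = £692.

£692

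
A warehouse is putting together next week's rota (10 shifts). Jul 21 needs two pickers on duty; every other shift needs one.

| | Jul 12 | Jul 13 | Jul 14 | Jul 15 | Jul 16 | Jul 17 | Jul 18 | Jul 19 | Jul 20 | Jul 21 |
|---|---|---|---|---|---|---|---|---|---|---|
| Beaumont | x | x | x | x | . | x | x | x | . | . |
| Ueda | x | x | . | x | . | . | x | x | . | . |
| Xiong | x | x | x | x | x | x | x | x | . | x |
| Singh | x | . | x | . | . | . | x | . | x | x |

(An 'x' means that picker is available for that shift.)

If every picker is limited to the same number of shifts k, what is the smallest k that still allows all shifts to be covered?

With 4 pickers and 11 worker-slots to fill, someone must work at least ⌈11/4⌉ = 3 shifts, so k ≥ 3.
k = 3 works: Jul 12→Ueda, Jul 13→Beaumont, Jul 14→Beaumont, Jul 15→Ueda, Jul 16→Xiong, Jul 17→Beaumont, Jul 18→Xiong, Jul 19→Ueda, Jul 20→Singh, Jul 21→Xiong+Singh.
Loads: Beaumont 3, Ueda 3, Xiong 3, Singh 2 — all ≤ 3.

3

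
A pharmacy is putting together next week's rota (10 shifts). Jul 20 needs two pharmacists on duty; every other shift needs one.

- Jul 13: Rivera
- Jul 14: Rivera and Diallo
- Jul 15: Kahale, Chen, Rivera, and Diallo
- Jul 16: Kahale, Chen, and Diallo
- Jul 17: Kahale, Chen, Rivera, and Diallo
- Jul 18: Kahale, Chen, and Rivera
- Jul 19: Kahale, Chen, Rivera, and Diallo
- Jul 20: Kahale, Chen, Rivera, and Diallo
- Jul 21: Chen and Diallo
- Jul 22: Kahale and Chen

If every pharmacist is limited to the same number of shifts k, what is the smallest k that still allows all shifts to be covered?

With 4 pharmacists and 11 worker-slots to fill, someone must work at least ⌈11/4⌉ = 3 shifts, so k ≥ 3.
k = 3 works: Jul 13→Rivera, Jul 14→Rivera, Jul 15→Chen, Jul 16→Kahale, Jul 17→Chen, Jul 18→Kahale, Jul 19→Diallo, Jul 20→Rivera+Diallo, Jul 21→Chen, Jul 22→Kahale.
Loads: Kahale 3, Chen 3, Rivera 3, Diallo 2 — all ≤ 3.

3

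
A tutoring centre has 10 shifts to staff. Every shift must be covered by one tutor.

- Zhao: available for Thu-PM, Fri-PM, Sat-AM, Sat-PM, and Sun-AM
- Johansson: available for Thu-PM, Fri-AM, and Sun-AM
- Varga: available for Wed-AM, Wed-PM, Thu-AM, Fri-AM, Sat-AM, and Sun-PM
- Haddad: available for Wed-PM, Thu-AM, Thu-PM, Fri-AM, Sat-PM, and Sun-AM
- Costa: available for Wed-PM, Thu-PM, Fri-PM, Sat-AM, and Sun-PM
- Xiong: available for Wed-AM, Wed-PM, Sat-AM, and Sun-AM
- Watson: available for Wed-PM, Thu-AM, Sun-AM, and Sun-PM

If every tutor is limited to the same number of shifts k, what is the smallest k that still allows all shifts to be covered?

2

With 7 tutors and 10 worker-slots to fill, someone must work at least ⌈10/7⌉ = 2 shifts, so k ≥ 2.
k = 2 works: Wed-AM→Varga, Wed-PM→Haddad, Thu-AM→Varga, Thu-PM→Johansson, Fri-AM→Johansson, Fri-PM→Zhao, Sat-AM→Costa, Sat-PM→Zhao, Sun-AM→Haddad, Sun-PM→Costa.
Loads: Zhao 2, Johansson 2, Varga 2, Haddad 2, Costa 2, Xiong 0, Watson 0 — all ≤ 2.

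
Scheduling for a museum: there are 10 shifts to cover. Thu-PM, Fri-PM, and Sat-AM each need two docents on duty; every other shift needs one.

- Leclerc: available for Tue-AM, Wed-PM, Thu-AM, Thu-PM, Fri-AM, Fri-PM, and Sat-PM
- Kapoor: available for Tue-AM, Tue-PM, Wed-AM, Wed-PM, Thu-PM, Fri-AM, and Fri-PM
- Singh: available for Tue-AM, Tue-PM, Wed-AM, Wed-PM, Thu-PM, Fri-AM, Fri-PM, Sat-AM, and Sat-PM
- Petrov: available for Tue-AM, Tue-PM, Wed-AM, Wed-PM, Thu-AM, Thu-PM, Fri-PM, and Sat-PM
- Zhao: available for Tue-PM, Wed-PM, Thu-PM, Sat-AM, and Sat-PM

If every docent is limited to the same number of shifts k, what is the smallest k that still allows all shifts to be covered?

3

With 5 docents and 13 worker-slots to fill, someone must work at least ⌈13/5⌉ = 3 shifts, so k ≥ 3.
k = 3 works: Tue-AM→Leclerc, Tue-PM→Kapoor, Wed-AM→Kapoor, Wed-PM→Kapoor, Thu-AM→Leclerc, Thu-PM→Petrov+Zhao, Fri-AM→Leclerc, Fri-PM→Singh+Petrov, Sat-AM→Singh+Zhao, Sat-PM→Singh.
Loads: Leclerc 3, Kapoor 3, Singh 3, Petrov 2, Zhao 2 — all ≤ 3.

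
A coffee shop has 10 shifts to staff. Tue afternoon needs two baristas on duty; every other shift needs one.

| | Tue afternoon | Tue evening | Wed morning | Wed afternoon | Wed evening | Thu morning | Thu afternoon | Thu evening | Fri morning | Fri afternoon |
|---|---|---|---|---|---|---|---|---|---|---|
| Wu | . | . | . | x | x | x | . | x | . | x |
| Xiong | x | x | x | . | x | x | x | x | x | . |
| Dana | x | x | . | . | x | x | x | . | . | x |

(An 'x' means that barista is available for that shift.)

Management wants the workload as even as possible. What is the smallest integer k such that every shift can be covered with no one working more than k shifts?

4

With 3 baristas and 11 worker-slots to fill, someone must work at least ⌈11/3⌉ = 4 shifts, so k ≥ 4.
k = 4 works: Tue afternoon→Xiong+Dana, Tue evening→Xiong, Wed morning→Xiong, Wed afternoon→Wu, Wed evening→Wu, Thu morning→Dana, Thu afternoon→Dana, Thu evening→Wu, Fri morning→Xiong, Fri afternoon→Wu.
Loads: Wu 4, Xiong 4, Dana 3 — all ≤ 4.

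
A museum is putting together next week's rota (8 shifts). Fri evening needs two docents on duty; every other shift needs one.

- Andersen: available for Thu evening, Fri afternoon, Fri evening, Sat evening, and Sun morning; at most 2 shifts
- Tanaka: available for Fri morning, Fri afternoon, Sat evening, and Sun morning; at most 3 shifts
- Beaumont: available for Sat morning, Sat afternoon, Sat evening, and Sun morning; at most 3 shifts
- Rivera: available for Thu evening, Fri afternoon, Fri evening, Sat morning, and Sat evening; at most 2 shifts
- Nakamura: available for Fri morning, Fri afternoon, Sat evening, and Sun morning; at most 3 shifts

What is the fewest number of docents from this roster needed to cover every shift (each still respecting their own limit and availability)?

4

9 slots to fill and no one can take more than 3, so at least ⌈9/3⌉ = 3 docents are needed.
Shifts {Fri morning, Fri evening, Sat afternoon} need 4 slots, but among the docents available for them (Andersen, Tanaka, Beaumont, Rivera, and Nakamura) any 3 together supply at most 3. So 3 docents are not enough.
Andersen, Tanaka, Beaumont, and Rivera alone can cover everything: Thu evening→Andersen, Fri morning→Tanaka, Fri afternoon→Tanaka, Fri evening→Andersen+Rivera, Sat morning→Beaumont, Sat afternoon→Beaumont, Sat evening→Beaumont, Sun morning→Tanaka.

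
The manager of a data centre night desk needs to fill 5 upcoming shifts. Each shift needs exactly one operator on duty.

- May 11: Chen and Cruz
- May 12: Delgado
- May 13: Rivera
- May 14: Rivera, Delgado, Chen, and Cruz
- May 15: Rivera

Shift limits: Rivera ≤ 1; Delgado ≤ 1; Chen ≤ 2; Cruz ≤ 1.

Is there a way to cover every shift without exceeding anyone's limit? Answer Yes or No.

No

Total capacity is 5 and 5 slots are needed, so capacity alone doesn't rule it out.
Shifts {May 13, May 15} need 2 worker-slots in total, but the operators available for any of those shifts (Rivera) can supply at most 1 among them. So no valid schedule exists.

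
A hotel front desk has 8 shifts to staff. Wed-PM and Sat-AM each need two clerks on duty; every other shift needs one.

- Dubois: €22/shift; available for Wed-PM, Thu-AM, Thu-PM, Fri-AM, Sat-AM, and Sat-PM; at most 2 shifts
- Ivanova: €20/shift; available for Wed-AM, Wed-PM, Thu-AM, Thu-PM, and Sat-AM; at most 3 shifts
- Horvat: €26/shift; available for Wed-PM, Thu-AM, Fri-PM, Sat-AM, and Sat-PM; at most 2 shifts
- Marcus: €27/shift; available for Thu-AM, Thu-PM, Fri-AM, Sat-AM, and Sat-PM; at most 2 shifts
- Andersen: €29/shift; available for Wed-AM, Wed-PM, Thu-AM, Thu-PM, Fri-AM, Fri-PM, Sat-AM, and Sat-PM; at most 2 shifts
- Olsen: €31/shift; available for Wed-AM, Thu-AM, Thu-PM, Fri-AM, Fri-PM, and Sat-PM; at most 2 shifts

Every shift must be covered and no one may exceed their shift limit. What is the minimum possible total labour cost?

€239

Picking the cheapest available clerk for each shift independently would cost €214, but that ignores the shift limits.
An optimal schedule: Wed-AM→Ivanova, Wed-PM→Ivanova+Horvat, Thu-AM→Marcus, Thu-PM→Ivanova, Fri-AM→Dubois, Fri-PM→Horvat, Sat-AM→Marcus+Andersen, Sat-PM→Dubois.
Total: 20 + 20 + 26 + 27 + 20 + 22 + 26 + 27 + 29 + 22 = €239.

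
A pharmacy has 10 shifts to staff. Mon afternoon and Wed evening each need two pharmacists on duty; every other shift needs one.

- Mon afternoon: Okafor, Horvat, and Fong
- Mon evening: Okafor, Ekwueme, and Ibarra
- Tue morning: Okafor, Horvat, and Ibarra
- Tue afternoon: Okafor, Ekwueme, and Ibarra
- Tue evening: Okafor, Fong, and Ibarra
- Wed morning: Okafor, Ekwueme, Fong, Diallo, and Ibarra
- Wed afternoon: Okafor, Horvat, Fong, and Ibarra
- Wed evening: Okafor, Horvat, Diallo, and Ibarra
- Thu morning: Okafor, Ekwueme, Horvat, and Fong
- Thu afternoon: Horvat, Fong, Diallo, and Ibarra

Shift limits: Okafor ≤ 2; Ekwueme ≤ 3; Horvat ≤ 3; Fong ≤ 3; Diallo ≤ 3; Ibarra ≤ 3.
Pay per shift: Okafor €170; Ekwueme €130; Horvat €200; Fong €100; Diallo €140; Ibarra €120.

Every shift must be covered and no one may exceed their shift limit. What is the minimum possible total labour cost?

Picking the cheapest available pharmacist for each shift independently would cost €1390, but that ignores the shift limits.
An optimal schedule: Mon afternoon→Fong+Okafor, Mon evening→Ibarra, Tue morning→Ibarra, Tue afternoon→Ekwueme, Tue evening→Fong, Wed morning→Ekwueme, Wed afternoon→Fong, Wed evening→Ibarra+Diallo, Thu morning→Ekwueme, Thu afternoon→Diallo.
Total: 100 + 170 + 120 + 120 + 130 + 100 + 130 + 100 + 120 + 140 + 130 + 140 = €1500.

€1500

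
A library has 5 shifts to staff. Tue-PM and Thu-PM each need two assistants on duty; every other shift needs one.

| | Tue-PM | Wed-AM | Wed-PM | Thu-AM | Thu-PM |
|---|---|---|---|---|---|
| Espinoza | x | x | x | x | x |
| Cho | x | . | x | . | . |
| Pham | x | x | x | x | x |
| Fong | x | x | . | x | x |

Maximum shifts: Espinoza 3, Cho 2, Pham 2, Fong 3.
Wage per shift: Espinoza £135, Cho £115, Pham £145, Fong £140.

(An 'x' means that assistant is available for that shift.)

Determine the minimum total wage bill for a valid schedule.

£915

Picking the cheapest available assistant for each shift independently would cost £910, but that ignores the shift limits.
An optimal schedule: Tue-PM→Cho+Fong, Wed-AM→Espinoza, Wed-PM→Cho, Thu-AM→Espinoza, Thu-PM→Espinoza+Fong.
Total: 115 + 140 + 135 + 115 + 135 + 135 + 140 = £915.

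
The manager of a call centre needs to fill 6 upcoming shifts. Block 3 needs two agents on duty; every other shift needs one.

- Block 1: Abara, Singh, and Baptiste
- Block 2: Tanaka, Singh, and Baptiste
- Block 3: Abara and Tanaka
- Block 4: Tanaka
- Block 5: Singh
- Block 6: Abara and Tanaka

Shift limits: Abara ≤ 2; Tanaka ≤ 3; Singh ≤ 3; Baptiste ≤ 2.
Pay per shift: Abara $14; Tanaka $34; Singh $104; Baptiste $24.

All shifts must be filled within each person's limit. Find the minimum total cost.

$248

Block 3 can only be covered by Abara and Tanaka, so that assignment is forced.
Block 4 can only be covered by Tanaka, so that assignment is forced.
Block 5 can only be covered by Singh, so that assignment is forced.
Picking the cheapest available agent for each shift independently would cost $238, but that ignores the shift limits.
An optimal schedule: Block 1→Baptiste, Block 2→Baptiste, Block 3→Abara+Tanaka, Block 4→Tanaka, Block 5→Singh, Block 6→Abara.
Total: 24 + 24 + 14 + 34 + 34 + 104 + 14 = $248.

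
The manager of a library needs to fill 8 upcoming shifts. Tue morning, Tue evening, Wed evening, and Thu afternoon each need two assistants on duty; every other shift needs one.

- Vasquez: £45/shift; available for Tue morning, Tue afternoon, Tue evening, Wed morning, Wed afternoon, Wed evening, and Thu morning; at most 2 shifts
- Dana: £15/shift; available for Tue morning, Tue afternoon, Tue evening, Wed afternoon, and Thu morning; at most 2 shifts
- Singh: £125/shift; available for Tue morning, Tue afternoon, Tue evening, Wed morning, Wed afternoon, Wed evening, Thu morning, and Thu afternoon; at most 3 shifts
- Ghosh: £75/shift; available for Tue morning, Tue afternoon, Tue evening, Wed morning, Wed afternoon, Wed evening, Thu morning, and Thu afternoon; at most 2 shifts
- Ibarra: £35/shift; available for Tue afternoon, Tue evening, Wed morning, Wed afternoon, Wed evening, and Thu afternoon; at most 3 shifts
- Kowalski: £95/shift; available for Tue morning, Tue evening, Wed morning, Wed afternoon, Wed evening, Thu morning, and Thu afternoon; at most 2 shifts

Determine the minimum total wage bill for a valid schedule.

£690

Picking the cheapest available assistant for each shift independently would cost £380, but that ignores the shift limits.
An optimal schedule: Tue morning→Vasquez+Ghosh, Tue afternoon→Dana, Tue evening→Kowalski+Singh, Wed morning→Ibarra, Wed afternoon→Ibarra, Wed evening→Vasquez+Kowalski, Thu morning→Dana, Thu afternoon→Ibarra+Ghosh.
Total: 45 + 75 + 15 + 95 + 125 + 35 + 35 + 45 + 95 + 15 + 35 + 75 = £690.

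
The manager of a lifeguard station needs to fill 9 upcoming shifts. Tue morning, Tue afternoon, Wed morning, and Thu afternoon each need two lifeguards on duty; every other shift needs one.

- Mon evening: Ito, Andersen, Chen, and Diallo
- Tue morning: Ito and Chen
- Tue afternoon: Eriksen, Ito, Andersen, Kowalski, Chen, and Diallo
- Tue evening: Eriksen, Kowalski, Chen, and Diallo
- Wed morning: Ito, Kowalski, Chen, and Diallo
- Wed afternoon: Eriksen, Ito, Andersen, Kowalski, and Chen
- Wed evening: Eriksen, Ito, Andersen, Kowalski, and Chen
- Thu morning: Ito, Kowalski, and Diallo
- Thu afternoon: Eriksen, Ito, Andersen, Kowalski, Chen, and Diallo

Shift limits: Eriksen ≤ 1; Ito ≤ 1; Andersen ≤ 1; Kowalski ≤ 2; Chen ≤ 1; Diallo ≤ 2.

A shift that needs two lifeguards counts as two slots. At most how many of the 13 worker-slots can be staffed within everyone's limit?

Total capacity across all lifeguards is 1+1+1+2+1+2 = 8, and 13 slots are needed, so at most 8 can be filled.
An assignment achieving 8: Mon evening→Andersen, Tue morning→Ito+Chen, Tue afternoon→Diallo, Tue evening→Eriksen, Wed morning→Kowalski+Diallo, Thu morning→Kowalski.
Loads: Eriksen 1/1, Ito 1/1, Andersen 1/1, Kowalski 2/2, Chen 1/1, Diallo 2/2.

8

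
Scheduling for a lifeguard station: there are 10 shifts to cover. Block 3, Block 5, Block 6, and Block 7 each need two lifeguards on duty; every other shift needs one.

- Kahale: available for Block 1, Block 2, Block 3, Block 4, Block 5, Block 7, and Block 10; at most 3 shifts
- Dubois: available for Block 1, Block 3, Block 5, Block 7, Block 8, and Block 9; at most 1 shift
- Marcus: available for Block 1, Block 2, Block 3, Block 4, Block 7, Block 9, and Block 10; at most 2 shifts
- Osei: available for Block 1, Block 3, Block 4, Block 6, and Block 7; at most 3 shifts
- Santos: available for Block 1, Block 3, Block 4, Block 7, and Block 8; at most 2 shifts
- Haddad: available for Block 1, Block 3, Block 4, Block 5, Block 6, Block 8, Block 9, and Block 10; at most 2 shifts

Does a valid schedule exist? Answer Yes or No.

Total capacity is 3+1+2+3+2+2 = 13 but 14 worker-slots are needed — infeasible.

No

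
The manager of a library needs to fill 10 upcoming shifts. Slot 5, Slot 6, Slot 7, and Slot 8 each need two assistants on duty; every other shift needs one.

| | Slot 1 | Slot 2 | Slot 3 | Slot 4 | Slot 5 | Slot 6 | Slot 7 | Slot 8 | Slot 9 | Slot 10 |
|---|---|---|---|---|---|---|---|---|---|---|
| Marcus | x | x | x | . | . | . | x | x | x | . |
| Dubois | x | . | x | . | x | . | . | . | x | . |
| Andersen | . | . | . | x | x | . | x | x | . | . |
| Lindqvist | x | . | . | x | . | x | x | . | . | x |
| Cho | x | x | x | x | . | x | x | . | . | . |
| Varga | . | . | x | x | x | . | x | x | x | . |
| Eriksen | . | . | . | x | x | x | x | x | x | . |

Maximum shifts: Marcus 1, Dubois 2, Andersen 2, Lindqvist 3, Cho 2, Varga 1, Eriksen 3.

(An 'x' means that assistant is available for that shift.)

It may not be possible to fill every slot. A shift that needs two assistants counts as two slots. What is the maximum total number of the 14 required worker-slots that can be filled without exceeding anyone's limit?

Total capacity across all assistants is 1+2+2+3+2+1+3 = 14, and 14 slots are needed, so at most 14 can be filled.
An assignment achieving 14: Slot 1→Dubois, Slot 2→Marcus, Slot 3→Dubois, Slot 4→Lindqvist, Slot 5→Andersen+Varga, Slot 6→Lindqvist+Cho, Slot 7→Cho+Eriksen, Slot 8→Andersen+Eriksen, Slot 9→Eriksen, Slot 10→Lindqvist.
Loads: Marcus 1/1, Dubois 2/2, Andersen 2/2, Lindqvist 3/3, Cho 2/2, Varga 1/1, Eriksen 3/3.

14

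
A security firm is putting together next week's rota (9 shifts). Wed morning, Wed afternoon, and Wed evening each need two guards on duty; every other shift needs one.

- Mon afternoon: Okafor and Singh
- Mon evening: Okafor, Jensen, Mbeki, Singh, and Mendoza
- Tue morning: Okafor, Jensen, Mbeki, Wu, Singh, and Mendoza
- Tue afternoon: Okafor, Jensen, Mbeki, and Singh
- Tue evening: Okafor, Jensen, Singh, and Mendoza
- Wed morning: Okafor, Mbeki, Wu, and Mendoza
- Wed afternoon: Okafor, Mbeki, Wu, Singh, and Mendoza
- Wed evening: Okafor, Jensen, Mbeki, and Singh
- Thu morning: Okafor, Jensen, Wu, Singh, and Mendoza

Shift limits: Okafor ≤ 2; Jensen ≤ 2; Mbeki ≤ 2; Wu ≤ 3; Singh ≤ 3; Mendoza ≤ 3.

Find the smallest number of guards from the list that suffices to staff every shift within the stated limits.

12 slots to fill and no one can take more than 3, so at least ⌈12/3⌉ = 4 guards are needed.
Any 4 guards together have capacity at most 3+3+3+2 = 11 < 12 slots, so 4 can never suffice.
Okafor, Jensen, Mbeki, Wu, and Singh alone can cover everything: Mon afternoon→Okafor, Mon evening→Jensen, Tue morning→Singh, Tue afternoon→Jensen, Tue evening→Okafor, Wed morning→Mbeki+Wu, Wed afternoon→Wu+Singh, Wed evening→Mbeki+Singh, Thu morning→Wu.

5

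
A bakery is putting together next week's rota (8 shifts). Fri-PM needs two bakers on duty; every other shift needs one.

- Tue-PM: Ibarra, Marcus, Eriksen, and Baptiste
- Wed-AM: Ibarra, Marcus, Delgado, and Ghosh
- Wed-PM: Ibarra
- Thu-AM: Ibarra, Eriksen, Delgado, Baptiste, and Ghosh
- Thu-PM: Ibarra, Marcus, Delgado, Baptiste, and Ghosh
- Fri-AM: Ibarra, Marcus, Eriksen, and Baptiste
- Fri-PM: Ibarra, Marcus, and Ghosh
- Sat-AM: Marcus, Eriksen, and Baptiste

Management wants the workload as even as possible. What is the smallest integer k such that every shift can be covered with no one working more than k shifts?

With 6 bakers and 9 worker-slots to fill, someone must work at least ⌈9/6⌉ = 2 shifts, so k ≥ 2.
k = 2 works: Tue-PM→Eriksen, Wed-AM→Delgado, Wed-PM→Ibarra, Thu-AM→Delgado, Thu-PM→Baptiste, Fri-AM→Eriksen, Fri-PM→Ibarra+Marcus, Sat-AM→Marcus.
Loads: Ibarra 2, Marcus 2, Eriksen 2, Delgado 2, Baptiste 1, Ghosh 0 — all ≤ 2.

2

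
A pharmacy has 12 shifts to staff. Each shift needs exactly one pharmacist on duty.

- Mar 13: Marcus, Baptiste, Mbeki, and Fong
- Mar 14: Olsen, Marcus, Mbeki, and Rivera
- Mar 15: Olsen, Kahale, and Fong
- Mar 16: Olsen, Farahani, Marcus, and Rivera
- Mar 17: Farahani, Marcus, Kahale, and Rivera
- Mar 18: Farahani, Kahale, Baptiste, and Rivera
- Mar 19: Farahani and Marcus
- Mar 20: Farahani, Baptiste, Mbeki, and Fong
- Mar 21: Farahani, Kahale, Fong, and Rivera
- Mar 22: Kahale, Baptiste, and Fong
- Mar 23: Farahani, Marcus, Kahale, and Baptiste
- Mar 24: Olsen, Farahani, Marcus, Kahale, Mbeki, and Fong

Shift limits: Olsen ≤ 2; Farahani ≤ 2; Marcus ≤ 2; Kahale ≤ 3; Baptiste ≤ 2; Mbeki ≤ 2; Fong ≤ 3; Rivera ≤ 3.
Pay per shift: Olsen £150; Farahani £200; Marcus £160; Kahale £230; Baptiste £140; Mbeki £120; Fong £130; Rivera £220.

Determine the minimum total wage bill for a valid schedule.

Picking the cheapest available pharmacist for each shift independently would cost £1620, but that ignores the shift limits.
An optimal schedule: Mar 13→Mbeki, Mar 14→Mbeki, Mar 15→Fong, Mar 16→Olsen, Mar 17→Marcus, Mar 18→Baptiste, Mar 19→Marcus, Mar 20→Fong, Mar 21→Farahani, Mar 22→Fong, Mar 23→Baptiste, Mar 24→Olsen.
Total: 120 + 120 + 130 + 150 + 160 + 140 + 160 + 130 + 200 + 130 + 140 + 150 = £1730.

£1730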